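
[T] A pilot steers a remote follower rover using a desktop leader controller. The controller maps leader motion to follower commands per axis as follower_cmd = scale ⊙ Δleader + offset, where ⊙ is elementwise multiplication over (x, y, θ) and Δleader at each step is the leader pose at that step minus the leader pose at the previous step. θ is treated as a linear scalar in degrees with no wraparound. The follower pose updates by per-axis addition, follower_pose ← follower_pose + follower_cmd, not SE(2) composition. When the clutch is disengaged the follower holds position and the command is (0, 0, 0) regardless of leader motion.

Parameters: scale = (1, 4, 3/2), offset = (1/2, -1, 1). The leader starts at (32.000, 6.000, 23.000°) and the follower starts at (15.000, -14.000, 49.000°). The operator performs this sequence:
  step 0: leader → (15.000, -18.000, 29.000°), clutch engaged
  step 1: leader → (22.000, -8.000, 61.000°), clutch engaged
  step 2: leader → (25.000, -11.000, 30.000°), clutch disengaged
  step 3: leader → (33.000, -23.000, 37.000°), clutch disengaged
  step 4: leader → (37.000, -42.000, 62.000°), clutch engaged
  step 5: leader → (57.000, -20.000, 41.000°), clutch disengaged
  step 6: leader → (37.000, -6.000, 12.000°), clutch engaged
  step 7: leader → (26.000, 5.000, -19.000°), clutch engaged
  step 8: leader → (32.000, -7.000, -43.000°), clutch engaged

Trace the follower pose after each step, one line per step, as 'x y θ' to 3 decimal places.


-1.500 -111.000 59.000
6.000 -72.000 108.000
6.000 -72.000 108.000
6.000 -72.000 108.000
10.500 -149.000 146.500
10.500 -149.000 146.500
-9.000 -94.000 104.000
-19.500 -51.000 58.500
-13.000 -100.000 23.500

step 0: Δleader=(-17.000, -24.000, 6.000°), engaged; cmd=(-16.500, -97.000, 10.000°) → follower=(-1.500, -111.000, 59.000°)
step 1: Δleader=(7.000, 10.000, 32.000°), engaged; cmd=(7.500, 39.000, 49.000°) → follower=(6.000, -72.000, 108.000°)
step 2: Δleader=(3.000, -3.000, -31.000°), disengaged; cmd=(0,0,0) → follower holds at (6.000, -72.000, 108.000°)
step 3: Δleader=(8.000, -12.000, 7.000°), disengaged; cmd=(0,0,0) → follower holds at (6.000, -72.000, 108.000°)
step 4: Δleader=(4.000, -19.000, 25.000°), engaged; cmd=(4.500, -77.000, 38.500°) → follower=(10.500, -149.000, 146.500°)
step 5: Δleader=(20.000, 22.000, -21.000°), disengaged; cmd=(0,0,0) → follower holds at (10.500, -149.000, 146.500°)
step 6: Δleader=(-20.000, 14.000, -29.000°), engaged; cmd=(-19.500, 55.000, -42.500°) → follower=(-9.000, -94.000, 104.000°)
step 7: Δleader=(-11.000, 11.000, -31.000°), engaged; cmd=(-10.500, 43.000, -45.500°) → follower=(-19.500, -51.000, 58.500°)
step 8: Δleader=(6.000, -12.000, -24.000°), engaged; cmd=(6.500, -49.000, -35.000°) → follower=(-13.000, -100.000, 23.500°)


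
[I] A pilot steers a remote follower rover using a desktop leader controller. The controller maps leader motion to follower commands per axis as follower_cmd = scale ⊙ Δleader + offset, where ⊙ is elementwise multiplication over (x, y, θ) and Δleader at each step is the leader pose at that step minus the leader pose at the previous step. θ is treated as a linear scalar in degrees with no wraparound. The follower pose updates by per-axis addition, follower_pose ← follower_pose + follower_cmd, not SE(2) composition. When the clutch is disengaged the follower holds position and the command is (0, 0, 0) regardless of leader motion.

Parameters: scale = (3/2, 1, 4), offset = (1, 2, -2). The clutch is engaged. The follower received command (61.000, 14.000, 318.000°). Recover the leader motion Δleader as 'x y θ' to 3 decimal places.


axis x: (61.000 − 1) / (3/2) = 40.000
axis y: (14.000 − 2) / (1) = 12.000
axis θ: (318.000 − -2) / (4) = 80.000

40.000 12.000 80.000


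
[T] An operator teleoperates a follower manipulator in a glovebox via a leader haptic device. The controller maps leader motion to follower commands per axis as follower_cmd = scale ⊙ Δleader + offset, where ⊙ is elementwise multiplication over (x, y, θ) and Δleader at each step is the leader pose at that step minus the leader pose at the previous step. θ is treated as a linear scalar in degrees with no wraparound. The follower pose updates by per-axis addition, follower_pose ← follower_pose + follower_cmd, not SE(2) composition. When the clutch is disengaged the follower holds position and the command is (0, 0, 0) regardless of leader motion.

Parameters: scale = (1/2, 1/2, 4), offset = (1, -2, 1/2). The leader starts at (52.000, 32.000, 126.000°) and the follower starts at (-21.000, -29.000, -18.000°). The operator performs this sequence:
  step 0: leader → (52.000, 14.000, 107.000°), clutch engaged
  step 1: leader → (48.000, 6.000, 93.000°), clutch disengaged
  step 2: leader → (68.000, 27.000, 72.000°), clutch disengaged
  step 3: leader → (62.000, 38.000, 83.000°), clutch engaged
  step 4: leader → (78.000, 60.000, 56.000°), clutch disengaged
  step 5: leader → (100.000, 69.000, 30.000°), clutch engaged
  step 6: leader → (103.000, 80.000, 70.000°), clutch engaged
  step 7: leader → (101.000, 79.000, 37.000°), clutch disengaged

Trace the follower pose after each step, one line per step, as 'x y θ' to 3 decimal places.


step 0: Δleader=(0.000, -18.000, -19.000°), engaged; cmd=(1.000, -11.000, -75.500°) → follower=(-20.000, -40.000, -93.500°)
step 1: Δleader=(-4.000, -8.000, -14.000°), disengaged; cmd=(0,0,0) → follower holds at (-20.000, -40.000, -93.500°)
step 2: Δleader=(20.000, 21.000, -21.000°), disengaged; cmd=(0,0,0) → follower holds at (-20.000, -40.000, -93.500°)
step 3: Δleader=(-6.000, 11.000, 11.000°), engaged; cmd=(-2.000, 3.500, 44.500°) → follower=(-22.000, -36.500, -49.000°)
step 4: Δleader=(16.000, 22.000, -27.000°), disengaged; cmd=(0,0,0) → follower holds at (-22.000, -36.500, -49.000°)
step 5: Δleader=(22.000, 9.000, -26.000°), engaged; cmd=(12.000, 2.500, -103.500°) → follower=(-10.000, -34.000, -152.500°)
step 6: Δleader=(3.000, 11.000, 40.000°), engaged; cmd=(2.500, 3.500, 160.500°) → follower=(-7.500, -30.500, 8.000°)
step 7: Δleader=(-2.000, -1.000, -33.000°), disengaged; cmd=(0,0,0) → follower holds at (-7.500, -30.500, 8.000°)

-20.000 -40.000 -93.500
-20.000 -40.000 -93.500
-20.000 -40.000 -93.500
-22.000 -36.500 -49.000
-22.000 -36.500 -49.000
-10.000 -34.000 -152.500
-7.500 -30.500 8.000
-7.500 -30.500 8.000


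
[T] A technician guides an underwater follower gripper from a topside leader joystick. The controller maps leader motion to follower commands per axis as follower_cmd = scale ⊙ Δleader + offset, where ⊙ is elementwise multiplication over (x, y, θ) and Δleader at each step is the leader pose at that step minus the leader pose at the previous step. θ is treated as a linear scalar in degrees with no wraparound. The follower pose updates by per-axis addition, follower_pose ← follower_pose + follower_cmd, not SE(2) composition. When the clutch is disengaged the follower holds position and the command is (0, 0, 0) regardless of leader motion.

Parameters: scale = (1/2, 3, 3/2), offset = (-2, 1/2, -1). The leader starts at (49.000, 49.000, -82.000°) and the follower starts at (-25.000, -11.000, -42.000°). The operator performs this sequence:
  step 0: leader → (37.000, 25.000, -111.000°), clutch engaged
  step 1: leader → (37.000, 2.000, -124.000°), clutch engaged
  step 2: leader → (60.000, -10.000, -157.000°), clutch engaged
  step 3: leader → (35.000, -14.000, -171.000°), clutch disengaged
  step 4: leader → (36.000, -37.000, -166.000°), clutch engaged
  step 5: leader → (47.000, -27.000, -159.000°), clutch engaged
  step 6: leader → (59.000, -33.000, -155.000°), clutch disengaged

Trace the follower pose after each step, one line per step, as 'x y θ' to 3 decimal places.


step 0: Δleader=(-12.000, -24.000, -29.000°), engaged; cmd=(-8.000, -71.500, -44.500°) → follower=(-33.000, -82.500, -86.500°)
step 1: Δleader=(0.000, -23.000, -13.000°), engaged; cmd=(-2.000, -68.500, -20.500°) → follower=(-35.000, -151.000, -107.000°)
step 2: Δleader=(23.000, -12.000, -33.000°), engaged; cmd=(9.500, -35.500, -50.500°) → follower=(-25.500, -186.500, -157.500°)
step 3: Δleader=(-25.000, -4.000, -14.000°), disengaged; cmd=(0,0,0) → follower holds at (-25.500, -186.500, -157.500°)
step 4: Δleader=(1.000, -23.000, 5.000°), engaged; cmd=(-1.500, -68.500, 6.500°) → follower=(-27.000, -255.000, -151.000°)
step 5: Δleader=(11.000, 10.000, 7.000°), engaged; cmd=(3.500, 30.500, 9.500°) → follower=(-23.500, -224.500, -141.500°)
step 6: Δleader=(12.000, -6.000, 4.000°), disengaged; cmd=(0,0,0) → follower holds at (-23.500, -224.500, -141.500°)

-33.000 -82.500 -86.500
-35.000 -151.000 -107.000
-25.500 -186.500 -157.500
-25.500 -186.500 -157.500
-27.000 -255.000 -151.000
-23.500 -224.500 -141.500
-23.500 -224.500 -141.500


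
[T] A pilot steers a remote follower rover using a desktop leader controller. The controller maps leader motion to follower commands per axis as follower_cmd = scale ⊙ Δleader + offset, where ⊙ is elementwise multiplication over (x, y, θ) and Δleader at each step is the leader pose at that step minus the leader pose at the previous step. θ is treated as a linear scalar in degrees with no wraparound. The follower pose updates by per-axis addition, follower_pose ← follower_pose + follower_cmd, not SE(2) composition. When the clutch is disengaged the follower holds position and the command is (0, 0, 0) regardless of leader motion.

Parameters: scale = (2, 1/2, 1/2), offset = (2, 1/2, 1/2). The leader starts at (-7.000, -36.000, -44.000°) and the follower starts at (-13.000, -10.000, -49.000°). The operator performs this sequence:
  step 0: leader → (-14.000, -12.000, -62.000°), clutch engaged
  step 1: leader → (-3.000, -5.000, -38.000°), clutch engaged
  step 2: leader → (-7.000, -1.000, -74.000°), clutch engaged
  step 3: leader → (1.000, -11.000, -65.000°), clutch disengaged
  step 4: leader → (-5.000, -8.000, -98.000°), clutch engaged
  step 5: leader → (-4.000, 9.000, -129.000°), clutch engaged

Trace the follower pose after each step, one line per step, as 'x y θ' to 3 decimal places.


step 0: Δleader=(-7.000, 24.000, -18.000°), engaged; cmd=(-12.000, 12.500, -8.500°) → follower=(-25.000, 2.500, -57.500°)
step 1: Δleader=(11.000, 7.000, 24.000°), engaged; cmd=(24.000, 4.000, 12.500°) → follower=(-1.000, 6.500, -45.000°)
step 2: Δleader=(-4.000, 4.000, -36.000°), engaged; cmd=(-6.000, 2.500, -17.500°) → follower=(-7.000, 9.000, -62.500°)
step 3: Δleader=(8.000, -10.000, 9.000°), disengaged; cmd=(0,0,0) → follower holds at (-7.000, 9.000, -62.500°)
step 4: Δleader=(-6.000, 3.000, -33.000°), engaged; cmd=(-10.000, 2.000, -16.000°) → follower=(-17.000, 11.000, -78.500°)
step 5: Δleader=(1.000, 17.000, -31.000°), engaged; cmd=(4.000, 9.000, -15.000°) → follower=(-13.000, 20.000, -93.500°)

-25.000 2.500 -57.500
-1.000 6.500 -45.000
-7.000 9.000 -62.500
-7.000 9.000 -62.500
-17.000 11.000 -78.500
-13.000 20.000 -93.500


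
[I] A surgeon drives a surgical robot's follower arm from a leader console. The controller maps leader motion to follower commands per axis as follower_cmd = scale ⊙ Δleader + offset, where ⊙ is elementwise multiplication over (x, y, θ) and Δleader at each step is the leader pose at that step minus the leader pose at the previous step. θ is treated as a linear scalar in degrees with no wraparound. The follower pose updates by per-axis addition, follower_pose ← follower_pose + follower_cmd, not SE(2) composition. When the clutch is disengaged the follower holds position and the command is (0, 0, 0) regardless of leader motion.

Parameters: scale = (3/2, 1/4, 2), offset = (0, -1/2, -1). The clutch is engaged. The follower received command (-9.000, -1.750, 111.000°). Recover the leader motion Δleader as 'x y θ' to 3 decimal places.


axis x: (-9.000 − 0) / (3/2) = -6.000
axis y: (-1.750 − -1/2) / (1/4) = -5.000
axis θ: (111.000 − -1) / (2) = 56.000

-6.000 -5.000 56.000


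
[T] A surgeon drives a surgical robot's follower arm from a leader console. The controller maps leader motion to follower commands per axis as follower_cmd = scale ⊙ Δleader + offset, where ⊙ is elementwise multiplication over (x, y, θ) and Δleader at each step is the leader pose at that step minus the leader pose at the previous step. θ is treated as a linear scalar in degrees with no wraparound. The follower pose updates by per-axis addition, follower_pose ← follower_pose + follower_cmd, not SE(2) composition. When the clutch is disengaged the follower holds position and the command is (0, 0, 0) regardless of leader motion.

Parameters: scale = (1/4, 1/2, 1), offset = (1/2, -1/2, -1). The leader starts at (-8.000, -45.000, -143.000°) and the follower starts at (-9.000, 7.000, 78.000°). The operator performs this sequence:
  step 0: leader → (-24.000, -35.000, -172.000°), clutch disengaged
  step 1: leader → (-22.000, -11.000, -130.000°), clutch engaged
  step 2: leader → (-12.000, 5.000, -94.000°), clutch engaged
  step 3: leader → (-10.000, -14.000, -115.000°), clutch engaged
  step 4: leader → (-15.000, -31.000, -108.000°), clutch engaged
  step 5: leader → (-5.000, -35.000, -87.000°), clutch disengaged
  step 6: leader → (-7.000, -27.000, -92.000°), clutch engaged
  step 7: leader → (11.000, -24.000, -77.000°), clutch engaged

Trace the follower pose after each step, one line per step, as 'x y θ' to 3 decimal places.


step 0: Δleader=(-16.000, 10.000, -29.000°), disengaged; cmd=(0,0,0) → follower holds at (-9.000, 7.000, 78.000°)
step 1: Δleader=(2.000, 24.000, 42.000°), engaged; cmd=(1.000, 11.500, 41.000°) → follower=(-8.000, 18.500, 119.000°)
step 2: Δleader=(10.000, 16.000, 36.000°), engaged; cmd=(3.000, 7.500, 35.000°) → follower=(-5.000, 26.000, 154.000°)
step 3: Δleader=(2.000, -19.000, -21.000°), engaged; cmd=(1.000, -10.000, -22.000°) → follower=(-4.000, 16.000, 132.000°)
step 4: Δleader=(-5.000, -17.000, 7.000°), engaged; cmd=(-0.750, -9.000, 6.000°) → follower=(-4.750, 7.000, 138.000°)
step 5: Δleader=(10.000, -4.000, 21.000°), disengaged; cmd=(0,0,0) → follower holds at (-4.750, 7.000, 138.000°)
step 6: Δleader=(-2.000, 8.000, -5.000°), engaged; cmd=(0.000, 3.500, -6.000°) → follower=(-4.750, 10.500, 132.000°)
step 7: Δleader=(18.000, 3.000, 15.000°), engaged; cmd=(5.000, 1.000, 14.000°) → follower=(0.250, 11.500, 146.000°)

-9.000 7.000 78.000
-8.000 18.500 119.000
-5.000 26.000 154.000
-4.000 16.000 132.000
-4.750 7.000 138.000
-4.750 7.000 138.000
-4.750 10.500 132.000
0.250 11.500 146.000


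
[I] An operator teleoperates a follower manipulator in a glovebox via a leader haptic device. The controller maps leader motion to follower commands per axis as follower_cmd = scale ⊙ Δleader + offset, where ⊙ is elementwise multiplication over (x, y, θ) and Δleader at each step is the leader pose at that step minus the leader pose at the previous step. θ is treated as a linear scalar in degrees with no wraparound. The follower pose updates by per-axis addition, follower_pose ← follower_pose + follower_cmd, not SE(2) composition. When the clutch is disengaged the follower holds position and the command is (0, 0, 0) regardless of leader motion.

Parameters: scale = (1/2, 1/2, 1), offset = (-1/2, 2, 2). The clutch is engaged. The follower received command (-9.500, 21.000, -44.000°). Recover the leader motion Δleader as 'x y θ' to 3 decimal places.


-18.000 38.000 -46.000

axis x: (-9.500 − -1/2) / (1/2) = -18.000
axis y: (21.000 − 2) / (1/2) = 38.000
axis θ: (-44.000 − 2) / (1) = -46.000


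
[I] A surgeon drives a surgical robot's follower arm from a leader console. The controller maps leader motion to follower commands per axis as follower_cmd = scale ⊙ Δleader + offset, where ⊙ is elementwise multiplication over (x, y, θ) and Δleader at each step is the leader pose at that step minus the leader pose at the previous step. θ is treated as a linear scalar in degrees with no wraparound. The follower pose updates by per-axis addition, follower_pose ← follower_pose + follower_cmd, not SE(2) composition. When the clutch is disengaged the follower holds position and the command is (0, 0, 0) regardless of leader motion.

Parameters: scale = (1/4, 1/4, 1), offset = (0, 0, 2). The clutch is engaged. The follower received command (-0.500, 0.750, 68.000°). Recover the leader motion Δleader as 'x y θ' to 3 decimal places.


-2.000 3.000 66.000

axis x: (-0.500 − 0) / (1/4) = -2.000
axis y: (0.750 − 0) / (1/4) = 3.000
axis θ: (68.000 − 2) / (1) = 66.000


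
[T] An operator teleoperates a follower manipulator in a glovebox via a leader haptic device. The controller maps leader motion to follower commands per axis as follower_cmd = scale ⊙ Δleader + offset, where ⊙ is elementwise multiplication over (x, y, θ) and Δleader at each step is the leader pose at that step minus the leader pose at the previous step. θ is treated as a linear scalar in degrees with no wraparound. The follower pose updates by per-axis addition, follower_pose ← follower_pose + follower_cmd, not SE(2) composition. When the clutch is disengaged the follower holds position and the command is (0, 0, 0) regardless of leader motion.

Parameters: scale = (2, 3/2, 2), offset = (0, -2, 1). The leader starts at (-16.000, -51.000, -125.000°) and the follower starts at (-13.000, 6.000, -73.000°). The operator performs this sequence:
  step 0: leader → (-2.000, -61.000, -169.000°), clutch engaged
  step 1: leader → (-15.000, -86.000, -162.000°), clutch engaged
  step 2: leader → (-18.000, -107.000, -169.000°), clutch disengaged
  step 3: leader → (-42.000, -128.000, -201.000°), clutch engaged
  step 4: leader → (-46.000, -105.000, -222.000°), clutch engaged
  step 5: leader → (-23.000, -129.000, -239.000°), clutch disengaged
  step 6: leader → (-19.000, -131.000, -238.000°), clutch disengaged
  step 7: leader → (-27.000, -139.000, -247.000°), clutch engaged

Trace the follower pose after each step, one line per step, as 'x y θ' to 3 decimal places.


15.000 -11.000 -160.000
-11.000 -50.500 -145.000
-11.000 -50.500 -145.000
-59.000 -84.000 -208.000
-67.000 -51.500 -249.000
-67.000 -51.500 -249.000
-67.000 -51.500 -249.000
-83.000 -65.500 -266.000

step 0: Δleader=(14.000, -10.000, -44.000°), engaged; cmd=(28.000, -17.000, -87.000°) → follower=(15.000, -11.000, -160.000°)
step 1: Δleader=(-13.000, -25.000, 7.000°), engaged; cmd=(-26.000, -39.500, 15.000°) → follower=(-11.000, -50.500, -145.000°)
step 2: Δleader=(-3.000, -21.000, -7.000°), disengaged; cmd=(0,0,0) → follower holds at (-11.000, -50.500, -145.000°)
step 3: Δleader=(-24.000, -21.000, -32.000°), engaged; cmd=(-48.000, -33.500, -63.000°) → follower=(-59.000, -84.000, -208.000°)
step 4: Δleader=(-4.000, 23.000, -21.000°), engaged; cmd=(-8.000, 32.500, -41.000°) → follower=(-67.000, -51.500, -249.000°)
step 5: Δleader=(23.000, -24.000, -17.000°), disengaged; cmd=(0,0,0) → follower holds at (-67.000, -51.500, -249.000°)
step 6: Δleader=(4.000, -2.000, 1.000°), disengaged; cmd=(0,0,0) → follower holds at (-67.000, -51.500, -249.000°)
step 7: Δleader=(-8.000, -8.000, -9.000°), engaged; cmd=(-16.000, -14.000, -17.000°) → follower=(-83.000, -65.500, -266.000°)


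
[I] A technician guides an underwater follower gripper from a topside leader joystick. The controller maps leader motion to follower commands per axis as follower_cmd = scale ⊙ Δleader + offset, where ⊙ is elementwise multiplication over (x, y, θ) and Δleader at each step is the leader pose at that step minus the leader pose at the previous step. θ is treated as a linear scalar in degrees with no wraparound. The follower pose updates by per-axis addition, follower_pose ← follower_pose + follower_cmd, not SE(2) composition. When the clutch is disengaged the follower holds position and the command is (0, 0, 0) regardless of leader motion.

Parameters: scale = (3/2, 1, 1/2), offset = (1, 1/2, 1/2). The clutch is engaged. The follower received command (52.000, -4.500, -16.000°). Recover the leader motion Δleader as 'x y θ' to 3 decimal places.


34.000 -5.000 -33.000

axis x: (52.000 − 1) / (3/2) = 34.000
axis y: (-4.500 − 1/2) / (1) = -5.000
axis θ: (-16.000 − 1/2) / (1/2) = -33.000


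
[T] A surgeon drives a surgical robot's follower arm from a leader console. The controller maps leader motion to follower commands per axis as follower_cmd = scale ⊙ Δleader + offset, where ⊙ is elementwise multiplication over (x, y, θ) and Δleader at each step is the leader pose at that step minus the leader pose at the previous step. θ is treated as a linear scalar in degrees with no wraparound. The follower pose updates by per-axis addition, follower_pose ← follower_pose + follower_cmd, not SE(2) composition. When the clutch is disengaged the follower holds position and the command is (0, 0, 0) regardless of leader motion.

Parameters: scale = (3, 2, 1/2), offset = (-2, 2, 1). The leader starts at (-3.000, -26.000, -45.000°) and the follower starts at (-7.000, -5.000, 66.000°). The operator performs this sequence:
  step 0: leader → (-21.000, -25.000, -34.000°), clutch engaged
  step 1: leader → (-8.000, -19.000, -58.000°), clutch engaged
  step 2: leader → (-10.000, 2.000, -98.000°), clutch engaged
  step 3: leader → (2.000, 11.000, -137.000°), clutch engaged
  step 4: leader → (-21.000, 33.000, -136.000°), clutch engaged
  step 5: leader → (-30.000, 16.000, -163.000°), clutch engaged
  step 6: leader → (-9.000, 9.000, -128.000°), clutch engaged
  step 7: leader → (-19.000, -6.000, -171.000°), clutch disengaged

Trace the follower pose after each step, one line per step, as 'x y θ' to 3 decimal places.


step 0: Δleader=(-18.000, 1.000, 11.000°), engaged; cmd=(-56.000, 4.000, 6.500°) → follower=(-63.000, -1.000, 72.500°)
step 1: Δleader=(13.000, 6.000, -24.000°), engaged; cmd=(37.000, 14.000, -11.000°) → follower=(-26.000, 13.000, 61.500°)
step 2: Δleader=(-2.000, 21.000, -40.000°), engaged; cmd=(-8.000, 44.000, -19.000°) → follower=(-34.000, 57.000, 42.500°)
step 3: Δleader=(12.000, 9.000, -39.000°), engaged; cmd=(34.000, 20.000, -18.500°) → follower=(0.000, 77.000, 24.000°)
step 4: Δleader=(-23.000, 22.000, 1.000°), engaged; cmd=(-71.000, 46.000, 1.500°) → follower=(-71.000, 123.000, 25.500°)
step 5: Δleader=(-9.000, -17.000, -27.000°), engaged; cmd=(-29.000, -32.000, -12.500°) → follower=(-100.000, 91.000, 13.000°)
step 6: Δleader=(21.000, -7.000, 35.000°), engaged; cmd=(61.000, -12.000, 18.500°) → follower=(-39.000, 79.000, 31.500°)
step 7: Δleader=(-10.000, -15.000, -43.000°), disengaged; cmd=(0,0,0) → follower holds at (-39.000, 79.000, 31.500°)

-63.000 -1.000 72.500
-26.000 13.000 61.500
-34.000 57.000 42.500
0.000 77.000 24.000
-71.000 123.000 25.500
-100.000 91.000 13.000
-39.000 79.000 31.500
-39.000 79.000 31.500


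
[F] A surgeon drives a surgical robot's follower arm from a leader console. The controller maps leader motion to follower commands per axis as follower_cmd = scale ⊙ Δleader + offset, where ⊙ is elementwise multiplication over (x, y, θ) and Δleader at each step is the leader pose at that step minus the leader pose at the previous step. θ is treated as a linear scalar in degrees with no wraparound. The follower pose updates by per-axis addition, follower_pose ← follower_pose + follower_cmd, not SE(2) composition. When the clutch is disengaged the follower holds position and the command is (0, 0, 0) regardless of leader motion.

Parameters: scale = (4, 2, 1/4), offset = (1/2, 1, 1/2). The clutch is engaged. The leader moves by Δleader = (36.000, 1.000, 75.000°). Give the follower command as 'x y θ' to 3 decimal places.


axis x: 4·36.000 + 1/2 = 144.500
axis y: 2·1.000 + 1 = 3.000
axis θ: 1/4·75.000 + 1/2 = 19.250

144.500 3.000 19.250


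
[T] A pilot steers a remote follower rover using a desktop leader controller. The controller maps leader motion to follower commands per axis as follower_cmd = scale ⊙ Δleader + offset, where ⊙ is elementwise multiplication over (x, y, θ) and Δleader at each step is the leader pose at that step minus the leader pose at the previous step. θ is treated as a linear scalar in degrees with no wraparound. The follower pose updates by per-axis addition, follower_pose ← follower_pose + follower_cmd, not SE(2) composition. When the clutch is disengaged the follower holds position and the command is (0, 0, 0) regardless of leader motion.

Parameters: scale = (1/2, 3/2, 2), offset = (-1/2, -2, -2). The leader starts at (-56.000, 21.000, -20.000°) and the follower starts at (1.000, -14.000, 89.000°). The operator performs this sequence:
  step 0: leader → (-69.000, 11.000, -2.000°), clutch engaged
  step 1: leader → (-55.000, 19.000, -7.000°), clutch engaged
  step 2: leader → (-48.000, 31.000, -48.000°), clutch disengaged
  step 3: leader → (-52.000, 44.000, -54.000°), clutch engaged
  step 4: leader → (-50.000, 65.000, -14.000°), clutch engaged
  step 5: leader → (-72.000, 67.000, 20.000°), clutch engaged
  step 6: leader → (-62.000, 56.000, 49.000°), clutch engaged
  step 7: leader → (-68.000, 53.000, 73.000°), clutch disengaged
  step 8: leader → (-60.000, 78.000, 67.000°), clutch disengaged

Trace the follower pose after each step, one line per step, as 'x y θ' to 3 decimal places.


step 0: Δleader=(-13.000, -10.000, 18.000°), engaged; cmd=(-7.000, -17.000, 34.000°) → follower=(-6.000, -31.000, 123.000°)
step 1: Δleader=(14.000, 8.000, -5.000°), engaged; cmd=(6.500, 10.000, -12.000°) → follower=(0.500, -21.000, 111.000°)
step 2: Δleader=(7.000, 12.000, -41.000°), disengaged; cmd=(0,0,0) → follower holds at (0.500, -21.000, 111.000°)
step 3: Δleader=(-4.000, 13.000, -6.000°), engaged; cmd=(-2.500, 17.500, -14.000°) → follower=(-2.000, -3.500, 97.000°)
step 4: Δleader=(2.000, 21.000, 40.000°), engaged; cmd=(0.500, 29.500, 78.000°) → follower=(-1.500, 26.000, 175.000°)
step 5: Δleader=(-22.000, 2.000, 34.000°), engaged; cmd=(-11.500, 1.000, 66.000°) → follower=(-13.000, 27.000, 241.000°)
step 6: Δleader=(10.000, -11.000, 29.000°), engaged; cmd=(4.500, -18.500, 56.000°) → follower=(-8.500, 8.500, 297.000°)
step 7: Δleader=(-6.000, -3.000, 24.000°), disengaged; cmd=(0,0,0) → follower holds at (-8.500, 8.500, 297.000°)
step 8: Δleader=(8.000, 25.000, -6.000°), disengaged; cmd=(0,0,0) → follower holds at (-8.500, 8.500, 297.000°)

-6.000 -31.000 123.000
0.500 -21.000 111.000
0.500 -21.000 111.000
-2.000 -3.500 97.000
-1.500 26.000 175.000
-13.000 27.000 241.000
-8.500 8.500 297.000
-8.500 8.500 297.000
-8.500 8.500 297.000


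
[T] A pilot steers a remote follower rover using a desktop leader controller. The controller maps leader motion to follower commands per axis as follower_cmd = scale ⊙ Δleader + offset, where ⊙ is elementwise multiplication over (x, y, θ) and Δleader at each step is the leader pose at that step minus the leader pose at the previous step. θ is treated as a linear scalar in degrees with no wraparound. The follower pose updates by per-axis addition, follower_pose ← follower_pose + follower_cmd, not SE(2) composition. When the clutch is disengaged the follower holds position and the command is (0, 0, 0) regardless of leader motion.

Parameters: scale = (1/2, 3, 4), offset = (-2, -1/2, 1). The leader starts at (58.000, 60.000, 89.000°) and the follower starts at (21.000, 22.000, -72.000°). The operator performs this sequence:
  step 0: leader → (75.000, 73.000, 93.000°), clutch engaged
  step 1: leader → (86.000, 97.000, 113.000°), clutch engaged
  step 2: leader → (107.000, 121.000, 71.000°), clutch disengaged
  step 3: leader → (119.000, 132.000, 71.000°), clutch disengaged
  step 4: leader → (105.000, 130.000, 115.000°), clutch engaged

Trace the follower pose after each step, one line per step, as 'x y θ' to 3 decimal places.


27.500 60.500 -55.000
31.000 132.000 26.000
31.000 132.000 26.000
31.000 132.000 26.000
22.000 125.500 203.000

step 0: Δleader=(17.000, 13.000, 4.000°), engaged; cmd=(6.500, 38.500, 17.000°) → follower=(27.500, 60.500, -55.000°)
step 1: Δleader=(11.000, 24.000, 20.000°), engaged; cmd=(3.500, 71.500, 81.000°) → follower=(31.000, 132.000, 26.000°)
step 2: Δleader=(21.000, 24.000, -42.000°), disengaged; cmd=(0,0,0) → follower holds at (31.000, 132.000, 26.000°)
step 3: Δleader=(12.000, 11.000, 0.000°), disengaged; cmd=(0,0,0) → follower holds at (31.000, 132.000, 26.000°)
step 4: Δleader=(-14.000, -2.000, 44.000°), engaged; cmd=(-9.000, -6.500, 177.000°) → follower=(22.000, 125.500, 203.000°)


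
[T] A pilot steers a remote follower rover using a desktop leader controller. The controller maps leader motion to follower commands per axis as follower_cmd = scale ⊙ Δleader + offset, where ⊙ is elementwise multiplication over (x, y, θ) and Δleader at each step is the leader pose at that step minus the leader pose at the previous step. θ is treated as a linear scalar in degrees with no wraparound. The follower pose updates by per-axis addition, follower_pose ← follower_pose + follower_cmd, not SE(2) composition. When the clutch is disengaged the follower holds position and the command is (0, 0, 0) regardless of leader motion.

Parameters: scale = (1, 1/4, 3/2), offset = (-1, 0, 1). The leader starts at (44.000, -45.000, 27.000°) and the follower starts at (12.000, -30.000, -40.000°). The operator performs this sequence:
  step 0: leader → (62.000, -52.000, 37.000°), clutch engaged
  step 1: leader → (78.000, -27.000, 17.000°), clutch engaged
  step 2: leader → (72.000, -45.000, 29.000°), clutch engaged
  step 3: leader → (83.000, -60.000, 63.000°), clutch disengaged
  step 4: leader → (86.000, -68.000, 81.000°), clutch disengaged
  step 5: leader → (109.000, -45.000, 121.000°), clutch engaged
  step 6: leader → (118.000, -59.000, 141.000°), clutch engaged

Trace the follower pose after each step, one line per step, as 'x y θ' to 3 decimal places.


29.000 -31.750 -24.000
44.000 -25.500 -53.000
37.000 -30.000 -34.000
37.000 -30.000 -34.000
37.000 -30.000 -34.000
59.000 -24.250 27.000
67.000 -27.750 58.000

step 0: Δleader=(18.000, -7.000, 10.000°), engaged; cmd=(17.000, -1.750, 16.000°) → follower=(29.000, -31.750, -24.000°)
step 1: Δleader=(16.000, 25.000, -20.000°), engaged; cmd=(15.000, 6.250, -29.000°) → follower=(44.000, -25.500, -53.000°)
step 2: Δleader=(-6.000, -18.000, 12.000°), engaged; cmd=(-7.000, -4.500, 19.000°) → follower=(37.000, -30.000, -34.000°)
step 3: Δleader=(11.000, -15.000, 34.000°), disengaged; cmd=(0,0,0) → follower holds at (37.000, -30.000, -34.000°)
step 4: Δleader=(3.000, -8.000, 18.000°), disengaged; cmd=(0,0,0) → follower holds at (37.000, -30.000, -34.000°)
step 5: Δleader=(23.000, 23.000, 40.000°), engaged; cmd=(22.000, 5.750, 61.000°) → follower=(59.000, -24.250, 27.000°)
step 6: Δleader=(9.000, -14.000, 20.000°), engaged; cmd=(8.000, -3.500, 31.000°) → follower=(67.000, -27.750, 58.000°)


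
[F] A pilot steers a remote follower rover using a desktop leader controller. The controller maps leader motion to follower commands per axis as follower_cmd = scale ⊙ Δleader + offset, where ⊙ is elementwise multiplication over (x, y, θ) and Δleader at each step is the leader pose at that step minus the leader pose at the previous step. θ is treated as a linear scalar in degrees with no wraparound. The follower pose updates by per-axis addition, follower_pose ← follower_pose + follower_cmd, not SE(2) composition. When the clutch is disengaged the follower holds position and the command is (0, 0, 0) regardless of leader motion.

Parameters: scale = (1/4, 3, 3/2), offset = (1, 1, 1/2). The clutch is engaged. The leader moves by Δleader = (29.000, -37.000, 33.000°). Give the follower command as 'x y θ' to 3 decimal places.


axis x: 1/4·29.000 + 1 = 8.250
axis y: 3·-37.000 + 1 = -110.000
axis θ: 3/2·33.000 + 1/2 = 50.000

8.250 -110.000 50.000


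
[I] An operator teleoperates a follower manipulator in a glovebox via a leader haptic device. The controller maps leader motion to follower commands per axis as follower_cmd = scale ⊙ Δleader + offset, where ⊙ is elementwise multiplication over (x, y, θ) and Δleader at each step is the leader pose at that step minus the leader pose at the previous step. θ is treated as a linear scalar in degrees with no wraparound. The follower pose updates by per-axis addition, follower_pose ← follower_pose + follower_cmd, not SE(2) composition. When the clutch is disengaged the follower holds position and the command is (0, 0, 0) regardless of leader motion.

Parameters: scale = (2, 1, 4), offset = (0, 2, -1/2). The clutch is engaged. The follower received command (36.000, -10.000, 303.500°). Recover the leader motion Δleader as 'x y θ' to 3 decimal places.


18.000 -12.000 76.000

axis x: (36.000 − 0) / (2) = 18.000
axis y: (-10.000 − 2) / (1) = -12.000
axis θ: (303.500 − -1/2) / (4) = 76.000


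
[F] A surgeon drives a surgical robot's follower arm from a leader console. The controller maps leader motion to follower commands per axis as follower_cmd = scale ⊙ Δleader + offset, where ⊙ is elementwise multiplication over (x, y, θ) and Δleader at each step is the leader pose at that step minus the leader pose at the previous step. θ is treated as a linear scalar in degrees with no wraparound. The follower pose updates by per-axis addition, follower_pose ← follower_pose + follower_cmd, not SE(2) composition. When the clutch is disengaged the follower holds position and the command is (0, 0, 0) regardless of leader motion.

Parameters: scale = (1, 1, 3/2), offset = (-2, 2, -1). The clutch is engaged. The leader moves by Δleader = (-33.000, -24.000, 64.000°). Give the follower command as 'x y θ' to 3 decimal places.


-35.000 -22.000 95.000

axis x: 1·-33.000 + -2 = -35.000
axis y: 1·-24.000 + 2 = -22.000
axis θ: 3/2·64.000 + -1 = 95.000


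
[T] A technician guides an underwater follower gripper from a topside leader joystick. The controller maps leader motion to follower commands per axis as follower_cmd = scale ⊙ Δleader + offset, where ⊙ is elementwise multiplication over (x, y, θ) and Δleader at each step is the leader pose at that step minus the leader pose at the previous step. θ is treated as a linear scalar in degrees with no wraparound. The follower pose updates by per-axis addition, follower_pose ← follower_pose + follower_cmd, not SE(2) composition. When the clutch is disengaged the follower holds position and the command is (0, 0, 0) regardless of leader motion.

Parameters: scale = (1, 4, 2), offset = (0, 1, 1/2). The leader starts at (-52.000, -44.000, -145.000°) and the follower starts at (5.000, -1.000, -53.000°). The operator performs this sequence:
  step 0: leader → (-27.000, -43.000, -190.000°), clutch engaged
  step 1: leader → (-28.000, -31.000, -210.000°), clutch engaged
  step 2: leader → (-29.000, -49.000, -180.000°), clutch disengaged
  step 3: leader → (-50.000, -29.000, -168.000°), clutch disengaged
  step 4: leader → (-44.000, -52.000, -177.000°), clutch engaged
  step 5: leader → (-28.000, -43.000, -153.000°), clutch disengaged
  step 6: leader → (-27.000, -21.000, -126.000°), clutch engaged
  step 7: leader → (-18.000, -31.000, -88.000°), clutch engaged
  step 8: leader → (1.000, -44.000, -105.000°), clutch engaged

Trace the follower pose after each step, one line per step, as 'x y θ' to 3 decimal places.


step 0: Δleader=(25.000, 1.000, -45.000°), engaged; cmd=(25.000, 5.000, -89.500°) → follower=(30.000, 4.000, -142.500°)
step 1: Δleader=(-1.000, 12.000, -20.000°), engaged; cmd=(-1.000, 49.000, -39.500°) → follower=(29.000, 53.000, -182.000°)
step 2: Δleader=(-1.000, -18.000, 30.000°), disengaged; cmd=(0,0,0) → follower holds at (29.000, 53.000, -182.000°)
step 3: Δleader=(-21.000, 20.000, 12.000°), disengaged; cmd=(0,0,0) → follower holds at (29.000, 53.000, -182.000°)
step 4: Δleader=(6.000, -23.000, -9.000°), engaged; cmd=(6.000, -91.000, -17.500°) → follower=(35.000, -38.000, -199.500°)
step 5: Δleader=(16.000, 9.000, 24.000°), disengaged; cmd=(0,0,0) → follower holds at (35.000, -38.000, -199.500°)
step 6: Δleader=(1.000, 22.000, 27.000°), engaged; cmd=(1.000, 89.000, 54.500°) → follower=(36.000, 51.000, -145.000°)
step 7: Δleader=(9.000, -10.000, 38.000°), engaged; cmd=(9.000, -39.000, 76.500°) → follower=(45.000, 12.000, -68.500°)
step 8: Δleader=(19.000, -13.000, -17.000°), engaged; cmd=(19.000, -51.000, -33.500°) → follower=(64.000, -39.000, -102.000°)

30.000 4.000 -142.500
29.000 53.000 -182.000
29.000 53.000 -182.000
29.000 53.000 -182.000
35.000 -38.000 -199.500
35.000 -38.000 -199.500
36.000 51.000 -145.000
45.000 12.000 -68.500
64.000 -39.000 -102.000


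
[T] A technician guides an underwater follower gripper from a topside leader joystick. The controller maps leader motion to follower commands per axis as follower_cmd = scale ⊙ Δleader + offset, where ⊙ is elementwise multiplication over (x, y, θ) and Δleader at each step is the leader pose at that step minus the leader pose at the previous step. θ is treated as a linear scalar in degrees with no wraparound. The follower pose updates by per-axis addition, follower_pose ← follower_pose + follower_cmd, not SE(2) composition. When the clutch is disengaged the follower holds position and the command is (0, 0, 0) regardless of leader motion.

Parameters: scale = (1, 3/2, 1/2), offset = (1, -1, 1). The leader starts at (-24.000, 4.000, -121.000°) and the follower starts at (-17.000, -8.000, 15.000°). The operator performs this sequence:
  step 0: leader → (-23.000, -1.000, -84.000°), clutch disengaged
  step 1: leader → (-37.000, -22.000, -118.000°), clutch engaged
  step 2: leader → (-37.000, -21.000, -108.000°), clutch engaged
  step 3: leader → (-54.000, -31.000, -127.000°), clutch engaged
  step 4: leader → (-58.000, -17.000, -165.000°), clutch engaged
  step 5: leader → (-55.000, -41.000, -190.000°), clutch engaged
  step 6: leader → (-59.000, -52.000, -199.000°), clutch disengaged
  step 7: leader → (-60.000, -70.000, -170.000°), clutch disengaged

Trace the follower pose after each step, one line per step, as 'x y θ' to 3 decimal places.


-17.000 -8.000 15.000
-30.000 -40.500 -1.000
-29.000 -40.000 5.000
-45.000 -56.000 -3.500
-48.000 -36.000 -21.500
-44.000 -73.000 -33.000
-44.000 -73.000 -33.000
-44.000 -73.000 -33.000

step 0: Δleader=(1.000, -5.000, 37.000°), disengaged; cmd=(0,0,0) → follower holds at (-17.000, -8.000, 15.000°)
step 1: Δleader=(-14.000, -21.000, -34.000°), engaged; cmd=(-13.000, -32.500, -16.000°) → follower=(-30.000, -40.500, -1.000°)
step 2: Δleader=(0.000, 1.000, 10.000°), engaged; cmd=(1.000, 0.500, 6.000°) → follower=(-29.000, -40.000, 5.000°)
step 3: Δleader=(-17.000, -10.000, -19.000°), engaged; cmd=(-16.000, -16.000, -8.500°) → follower=(-45.000, -56.000, -3.500°)
step 4: Δleader=(-4.000, 14.000, -38.000°), engaged; cmd=(-3.000, 20.000, -18.000°) → follower=(-48.000, -36.000, -21.500°)
step 5: Δleader=(3.000, -24.000, -25.000°), engaged; cmd=(4.000, -37.000, -11.500°) → follower=(-44.000, -73.000, -33.000°)
step 6: Δleader=(-4.000, -11.000, -9.000°), disengaged; cmd=(0,0,0) → follower holds at (-44.000, -73.000, -33.000°)
step 7: Δleader=(-1.000, -18.000, 29.000°), disengaged; cmd=(0,0,0) → follower holds at (-44.000, -73.000, -33.000°)


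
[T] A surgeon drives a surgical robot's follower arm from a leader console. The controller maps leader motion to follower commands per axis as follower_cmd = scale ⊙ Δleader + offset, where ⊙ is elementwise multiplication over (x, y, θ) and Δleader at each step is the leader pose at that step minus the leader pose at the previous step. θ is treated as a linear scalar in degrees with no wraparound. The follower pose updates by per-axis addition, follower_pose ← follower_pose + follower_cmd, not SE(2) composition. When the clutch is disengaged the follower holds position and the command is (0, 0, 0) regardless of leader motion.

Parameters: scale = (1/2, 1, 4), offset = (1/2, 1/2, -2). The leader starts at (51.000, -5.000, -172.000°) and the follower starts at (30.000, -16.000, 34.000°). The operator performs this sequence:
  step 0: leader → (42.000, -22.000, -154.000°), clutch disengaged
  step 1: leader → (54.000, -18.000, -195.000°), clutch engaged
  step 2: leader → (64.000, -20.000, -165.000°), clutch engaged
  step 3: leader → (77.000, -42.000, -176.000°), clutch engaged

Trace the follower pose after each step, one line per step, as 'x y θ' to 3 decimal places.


step 0: Δleader=(-9.000, -17.000, 18.000°), disengaged; cmd=(0,0,0) → follower holds at (30.000, -16.000, 34.000°)
step 1: Δleader=(12.000, 4.000, -41.000°), engaged; cmd=(6.500, 4.500, -166.000°) → follower=(36.500, -11.500, -132.000°)
step 2: Δleader=(10.000, -2.000, 30.000°), engaged; cmd=(5.500, -1.500, 118.000°) → follower=(42.000, -13.000, -14.000°)
step 3: Δleader=(13.000, -22.000, -11.000°), engaged; cmd=(7.000, -21.500, -46.000°) → follower=(49.000, -34.500, -60.000°)

30.000 -16.000 34.000
36.500 -11.500 -132.000
42.000 -13.000 -14.000
49.000 -34.500 -60.000
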